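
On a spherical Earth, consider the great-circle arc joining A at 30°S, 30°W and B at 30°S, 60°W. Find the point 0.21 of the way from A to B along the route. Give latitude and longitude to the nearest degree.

Convert each endpoint to a unit vector on the sphere (x = cos φ cos λ, y = cos φ sin λ, z = sin φ).
The central angle between the endpoints is δ = arccos(p₁·p₂) ≈ 0.452 rad (25.9°).
Interpolate at f = 0.21 with slerp weights a = sin((1−f)δ)/sin δ ≈ 0.800, b = sin(fδ)/sin δ ≈ 0.217.
p = a·p₁ + b·p₂ ≈ (0.694, -0.509, -0.509); φ = arcsin(p_z) ≈ -30.57°, λ = atan2(p_y, p_x) ≈ -36.27°.

≈ 31°S, 36°W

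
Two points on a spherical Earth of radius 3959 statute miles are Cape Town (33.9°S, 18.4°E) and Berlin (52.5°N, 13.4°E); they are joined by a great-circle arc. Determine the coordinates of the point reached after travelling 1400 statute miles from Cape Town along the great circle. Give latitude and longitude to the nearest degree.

≈ (14°S, 17°E)

Convert each endpoint to a unit vector on the sphere (x = cos φ cos λ, y = cos φ sin λ, z = sin φ).
The central angle between the endpoints is δ = arccos(p₁·p₂) ≈ 1.510 rad (86.5°). The total great-circle distance is δ·R ≈ 1.510 × 3959 ≈ 5978 mi, so the target fraction is f = 1400/5978 ≈ 0.234.
Interpolate at f ≈ 0.234 with slerp weights a = sin((1−f)δ)/sin δ ≈ 0.917, b = sin(fδ)/sin δ ≈ 0.347.
p = a·p₁ + b·p₂ ≈ (0.928, 0.289, -0.236); φ = arcsin(p_z) ≈ -13.66°, λ = atan2(p_y, p_x) ≈ 17.31°.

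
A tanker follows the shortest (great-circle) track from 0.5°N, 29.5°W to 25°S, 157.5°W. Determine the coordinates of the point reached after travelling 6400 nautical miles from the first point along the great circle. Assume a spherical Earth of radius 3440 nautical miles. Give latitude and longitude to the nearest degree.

Write both endpoints as unit vectors p₁, p₂ with components (cos φ cos λ, cos φ sin λ, sin φ).
The central angle between the endpoints is δ = arccos(p₁·p₂) ≈ 2.167 rad (124.2°). The total great-circle distance is δ·R ≈ 2.167 × 3440 ≈ 7455 nmi, so the target fraction is f = 6400/7455 ≈ 0.858.
Interpolate at f ≈ 0.858 with slerp weights a = sin((1−f)δ)/sin δ ≈ 0.365, b = sin(fδ)/sin δ ≈ 1.158.
p = a·p₁ + b·p₂ ≈ (-0.652, -0.581, -0.486); φ = arcsin(p_z) ≈ -29.10°, λ = atan2(p_y, p_x) ≈ -138.29°.

≈ 29°S, 138°W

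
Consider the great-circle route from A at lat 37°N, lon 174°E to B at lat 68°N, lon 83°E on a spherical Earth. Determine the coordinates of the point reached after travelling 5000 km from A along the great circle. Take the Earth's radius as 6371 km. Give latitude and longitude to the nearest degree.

≈ lat 68°N, lon 114°E

The haversine formula gives a central angle δ ≈ 0.985 rad (56.4°) between the endpoints. The total great-circle distance is δ·R ≈ 0.985 × 6371 ≈ 6276 km, so the target fraction is f = 5000/6276 ≈ 0.797.
Interpolate at f ≈ 0.797 with slerp weights a = sin((1−f)δ)/sin δ ≈ 0.239, b = sin(fδ)/sin δ ≈ 0.848.
p = a·p₁ + b·p₂ ≈ (-0.151, 0.335, 0.930); φ = arcsin(p_z) ≈ 68.43°, λ = atan2(p_y, p_x) ≈ 114.24°.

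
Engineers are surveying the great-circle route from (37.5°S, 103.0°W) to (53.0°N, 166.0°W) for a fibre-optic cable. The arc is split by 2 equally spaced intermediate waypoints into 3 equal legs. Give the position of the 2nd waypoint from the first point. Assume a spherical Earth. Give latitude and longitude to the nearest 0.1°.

≈ (24.6°N, 138.3°W)

Convert each endpoint to a unit vector on the sphere (x = cos φ cos λ, y = cos φ sin λ, z = sin φ).
The central angle between the endpoints is δ = arccos(p₁·p₂) ≈ 1.844 rad (105.6°).
Interpolate at f = 2/3 with slerp weights a = sin((1−f)δ)/sin δ ≈ 0.599, b = sin(fδ)/sin δ ≈ 0.978.
p = a·p₁ + b·p₂ ≈ (-0.678, -0.605, 0.417); φ = arcsin(p_z) ≈ 24.64°, λ = atan2(p_y, p_x) ≈ -138.25°.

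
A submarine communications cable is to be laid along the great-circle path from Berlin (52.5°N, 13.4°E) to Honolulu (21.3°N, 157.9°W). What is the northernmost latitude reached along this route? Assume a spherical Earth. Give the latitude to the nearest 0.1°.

The great circle lies in the plane with unit normal n̂ = (p₁ × p₂)/|p₁ × p₂|.
Here n̂_z ≈ -0.089; the vertex latitude is φ_max = arccos|n̂_z| ≈ 84.9°.
Check via Clairaut: cos φ_max = |cos φ₁| · sin C = cos(52.5°)·sin(8.4°) ≈ 0.089, again giving ≈ 84.9°.

≈ 84.9°N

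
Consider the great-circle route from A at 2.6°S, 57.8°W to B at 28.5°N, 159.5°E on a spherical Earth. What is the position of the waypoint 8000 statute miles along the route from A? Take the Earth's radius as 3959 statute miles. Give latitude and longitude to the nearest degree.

≈ 37°N, 178°W

Write both endpoints as unit vectors p₁, p₂ with components (cos φ cos λ, cos φ sin λ, sin φ).
The central angle between the endpoints is δ = arccos(p₁·p₂) ≈ 2.375 rad (136.1°). The total great-circle distance is δ·R ≈ 2.375 × 3959 ≈ 9401 mi, so the target fraction is f = 8000/9401 ≈ 0.851.
Interpolate at f ≈ 0.851 with slerp weights a = sin((1−f)δ)/sin δ ≈ 0.499, b = sin(fδ)/sin δ ≈ 1.298.
p = a·p₁ + b·p₂ ≈ (-0.802, -0.023, 0.596); φ = arcsin(p_z) ≈ 36.62°, λ = atan2(p_y, p_x) ≈ -178.37°.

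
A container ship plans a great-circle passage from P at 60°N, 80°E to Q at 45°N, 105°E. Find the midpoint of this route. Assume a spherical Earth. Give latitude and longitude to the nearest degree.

≈ 53°N, 95°E

Convert each endpoint to a unit vector on the sphere (x = cos φ cos λ, y = cos φ sin λ, z = sin φ).
The central angle between the endpoints is δ = arccos(p₁·p₂) ≈ 0.369 rad (21.1°).
Interpolate at f = 1/2 with slerp weights a = sin((1−f)δ)/sin δ ≈ 0.509, b = sin(fδ)/sin δ ≈ 0.509.
p = a·p₁ + b·p₂ ≈ (-0.049, 0.598, 0.800); φ = arcsin(p_z) ≈ 53.14°, λ = atan2(p_y, p_x) ≈ 94.68°.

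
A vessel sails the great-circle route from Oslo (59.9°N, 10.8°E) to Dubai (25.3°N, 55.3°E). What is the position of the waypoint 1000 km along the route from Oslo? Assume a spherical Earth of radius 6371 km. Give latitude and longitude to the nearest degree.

≈ 55°N, 25°E

Write both endpoints as unit vectors p₁, p₂ with components (cos φ cos λ, cos φ sin λ, sin φ).
The central angle between the endpoints is δ = arccos(p₁·p₂) ≈ 0.805 rad (46.1°). The total great-circle distance is δ·R ≈ 0.805 × 6371 ≈ 5129 km, so the target fraction is f = 1000/5129 ≈ 0.195.
Interpolate at f ≈ 0.195 with slerp weights a = sin((1−f)δ)/sin δ ≈ 0.837, b = sin(fδ)/sin δ ≈ 0.217.
p = a·p₁ + b·p₂ ≈ (0.524, 0.240, 0.817); φ = arcsin(p_z) ≈ 54.80°, λ = atan2(p_y, p_x) ≈ 24.59°.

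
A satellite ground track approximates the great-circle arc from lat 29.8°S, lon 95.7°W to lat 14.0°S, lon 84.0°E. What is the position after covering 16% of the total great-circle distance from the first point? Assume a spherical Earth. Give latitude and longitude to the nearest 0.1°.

Write both endpoints as unit vectors p₁, p₂ with components (cos φ cos λ, cos φ sin λ, sin φ).
The central angle between the endpoints is δ = arccos(p₁·p₂) ≈ 2.377 rad (136.2°).
Interpolate at f = 0.16 with slerp weights a = sin((1−f)δ)/sin δ ≈ 1.316, b = sin(fδ)/sin δ ≈ 0.536.
p = a·p₁ + b·p₂ ≈ (-0.059, -0.618, -0.784); φ = arcsin(p_z) ≈ -51.59°, λ = atan2(p_y, p_x) ≈ -95.45°.

≈ lat 51.6°S, lon 95.4°W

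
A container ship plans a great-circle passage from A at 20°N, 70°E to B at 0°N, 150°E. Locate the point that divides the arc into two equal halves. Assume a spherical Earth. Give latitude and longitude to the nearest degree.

Convert each endpoint to a unit vector on the sphere (x = cos φ cos λ, y = cos φ sin λ, z = sin φ).
The central angle between the endpoints is δ = arccos(p₁·p₂) ≈ 1.407 rad (80.6°).
Interpolate at f = 1/2 with slerp weights a = sin((1−f)δ)/sin δ ≈ 0.656, b = sin(fδ)/sin δ ≈ 0.656.
p = a·p₁ + b·p₂ ≈ (-0.357, 0.907, 0.224); φ = arcsin(p_z) ≈ 12.96°, λ = atan2(p_y, p_x) ≈ 111.49°.

≈ 13°N, 111°E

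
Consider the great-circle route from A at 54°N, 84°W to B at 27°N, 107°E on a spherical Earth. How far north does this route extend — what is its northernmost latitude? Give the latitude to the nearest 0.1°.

The great circle lies in the plane with unit normal n̂ = (p₁ × p₂)/|p₁ × p₂|.
Here n̂_z ≈ -0.101; the vertex latitude is φ_max = arccos|n̂_z| ≈ 84.2°.
Check via Clairaut: cos φ_max = |cos φ₁| · sin C = cos(54.0°)·sin(9.9°) ≈ 0.101, again giving ≈ 84.2°.

≈ 84.2°N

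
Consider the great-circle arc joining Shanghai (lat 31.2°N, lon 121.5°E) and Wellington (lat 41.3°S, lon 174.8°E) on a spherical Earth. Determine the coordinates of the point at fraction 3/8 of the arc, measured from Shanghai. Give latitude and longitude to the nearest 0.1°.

≈ lat 3.7°N, lon 140.6°E

Write both endpoints as unit vectors p₁, p₂ with components (cos φ cos λ, cos φ sin λ, sin φ).
The central angle between the endpoints is δ = arccos(p₁·p₂) ≈ 1.529 rad (87.6°).
Interpolate at f = 3/8 with slerp weights a = sin((1−f)δ)/sin δ ≈ 0.817, b = sin(fδ)/sin δ ≈ 0.543.
p = a·p₁ + b·p₂ ≈ (-0.771, 0.633, 0.065); φ = arcsin(p_z) ≈ 3.73°, λ = atan2(p_y, p_x) ≈ 140.63°.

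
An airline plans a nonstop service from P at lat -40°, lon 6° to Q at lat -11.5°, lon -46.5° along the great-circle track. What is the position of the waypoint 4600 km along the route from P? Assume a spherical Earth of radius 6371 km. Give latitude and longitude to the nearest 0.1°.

≈ lat -19.8°, lon -36.3°

The haversine formula gives a central angle δ ≈ 0.946 rad (54.2°) between the endpoints. The total great-circle distance is δ·R ≈ 0.946 × 6371 ≈ 6025 km, so the target fraction is f = 4600/6025 ≈ 0.763.
Interpolate at f ≈ 0.763 with slerp weights a = sin((1−f)δ)/sin δ ≈ 0.274, b = sin(fδ)/sin δ ≈ 0.815.
p = a·p₁ + b·p₂ ≈ (0.758, -0.557, -0.338); φ = arcsin(p_z) ≈ -19.78°, λ = atan2(p_y, p_x) ≈ -36.32°.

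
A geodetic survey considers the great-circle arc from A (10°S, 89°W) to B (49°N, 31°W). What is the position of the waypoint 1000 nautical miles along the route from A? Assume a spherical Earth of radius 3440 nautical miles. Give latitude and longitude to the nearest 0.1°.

Write both endpoints as unit vectors p₁, p₂ with components (cos φ cos λ, cos φ sin λ, sin φ).
The central angle between the endpoints is δ = arccos(p₁·p₂) ≈ 1.358 rad (77.8°). The total great-circle distance is δ·R ≈ 1.358 × 3440 ≈ 4671 nmi, so the target fraction is f = 1000/4671 ≈ 0.214.
Interpolate at f ≈ 0.214 with slerp weights a = sin((1−f)δ)/sin δ ≈ 0.896, b = sin(fδ)/sin δ ≈ 0.293.
p = a·p₁ + b·p₂ ≈ (0.180, -0.981, 0.066); φ = arcsin(p_z) ≈ 3.77°, λ = atan2(p_y, p_x) ≈ -79.59°.

≈ (3.8°N, 79.6°W)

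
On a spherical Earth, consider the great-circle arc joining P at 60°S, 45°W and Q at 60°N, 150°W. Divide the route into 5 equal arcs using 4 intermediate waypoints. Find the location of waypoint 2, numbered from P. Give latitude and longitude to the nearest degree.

≈ 13°S, 91°W

Convert each endpoint to a unit vector on the sphere (x = cos φ cos λ, y = cos φ sin λ, z = sin φ).
The central angle between the endpoints is δ = arccos(p₁·p₂) ≈ 2.523 rad (144.6°).
Interpolate at f = 2/5 with slerp weights a = sin((1−f)δ)/sin δ ≈ 1.722, b = sin(fδ)/sin δ ≈ 1.460.
p = a·p₁ + b·p₂ ≈ (-0.023, -0.974, -0.227); φ = arcsin(p_z) ≈ -13.12°, λ = atan2(p_y, p_x) ≈ -91.37°.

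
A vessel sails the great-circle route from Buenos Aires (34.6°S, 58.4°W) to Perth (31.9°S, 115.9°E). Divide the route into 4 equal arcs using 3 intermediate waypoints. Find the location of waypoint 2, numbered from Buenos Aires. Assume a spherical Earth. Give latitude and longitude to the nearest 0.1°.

Convert each endpoint to a unit vector on the sphere (x = cos φ cos λ, y = cos φ sin λ, z = sin φ).
The central angle between the endpoints is δ = arccos(p₁·p₂) ≈ 1.977 rad (113.3°).
Interpolate at f = 2/4 with slerp weights a = sin((1−f)δ)/sin δ ≈ 0.909, b = sin(fδ)/sin δ ≈ 0.909.
p = a·p₁ + b·p₂ ≈ (0.055, 0.057, -0.997); φ = arcsin(p_z) ≈ -85.46°, λ = atan2(p_y, p_x) ≈ 45.99°.

≈ 85.5°S, 46.0°E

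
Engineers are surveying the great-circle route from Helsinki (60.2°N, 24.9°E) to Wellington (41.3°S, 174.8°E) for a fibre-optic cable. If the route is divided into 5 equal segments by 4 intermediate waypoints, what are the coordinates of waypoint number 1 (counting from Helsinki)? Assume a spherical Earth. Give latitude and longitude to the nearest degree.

≈ 62°N, 91°E

Write both endpoints as unit vectors p₁, p₂ with components (cos φ cos λ, cos φ sin λ, sin φ).
The central angle between the endpoints is δ = arccos(p₁·p₂) ≈ 2.681 rad (153.6°).
Interpolate at f = 1/5 with slerp weights a = sin((1−f)δ)/sin δ ≈ 1.889, b = sin(fδ)/sin δ ≈ 1.149.
p = a·p₁ + b·p₂ ≈ (-0.008, 0.473, 0.881); φ = arcsin(p_z) ≈ 61.73°, λ = atan2(p_y, p_x) ≈ 90.99°.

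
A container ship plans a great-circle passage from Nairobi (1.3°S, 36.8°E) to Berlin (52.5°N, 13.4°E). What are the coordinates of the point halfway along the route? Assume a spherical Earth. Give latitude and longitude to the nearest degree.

≈ (26°N, 28°E)

Convert each endpoint to a unit vector on the sphere (x = cos φ cos λ, y = cos φ sin λ, z = sin φ).
The central angle between the endpoints is δ = arccos(p₁·p₂) ≈ 1.000 rad (57.3°).
Interpolate at f = 1/2 with slerp weights a = sin((1−f)δ)/sin δ ≈ 0.570, b = sin(fδ)/sin δ ≈ 0.570.
p = a·p₁ + b·p₂ ≈ (0.793, 0.422, 0.439); φ = arcsin(p_z) ≈ 26.04°, λ = atan2(p_y, p_x) ≈ 27.98°.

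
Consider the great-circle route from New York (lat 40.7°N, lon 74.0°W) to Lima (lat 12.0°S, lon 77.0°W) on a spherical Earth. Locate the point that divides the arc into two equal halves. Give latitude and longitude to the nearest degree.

Convert each endpoint to a unit vector on the sphere (x = cos φ cos λ, y = cos φ sin λ, z = sin φ).
The central angle between the endpoints is δ = arccos(p₁·p₂) ≈ 0.921 rad (52.8°).
Interpolate at f = 1/2 with slerp weights a = sin((1−f)δ)/sin δ ≈ 0.558, b = sin(fδ)/sin δ ≈ 0.558.
p = a·p₁ + b·p₂ ≈ (0.239, -0.939, 0.248); φ = arcsin(p_z) ≈ 14.35°, λ = atan2(p_y, p_x) ≈ -75.69°.

≈ lat 14°N, lon 76°W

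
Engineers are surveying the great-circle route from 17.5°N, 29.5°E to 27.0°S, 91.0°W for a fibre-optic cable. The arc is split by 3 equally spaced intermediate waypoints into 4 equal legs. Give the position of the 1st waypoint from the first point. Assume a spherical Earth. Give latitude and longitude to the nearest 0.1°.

≈ 4.6°N, 0.6°E

Write both endpoints as unit vectors p₁, p₂ with components (cos φ cos λ, cos φ sin λ, sin φ).
The central angle between the endpoints is δ = arccos(p₁·p₂) ≈ 2.175 rad (124.6°).
Interpolate at f = 1/4 with slerp weights a = sin((1−f)δ)/sin δ ≈ 1.213, b = sin(fδ)/sin δ ≈ 0.628.
p = a·p₁ + b·p₂ ≈ (0.997, 0.010, 0.079); φ = arcsin(p_z) ≈ 4.55°, λ = atan2(p_y, p_x) ≈ 0.56°.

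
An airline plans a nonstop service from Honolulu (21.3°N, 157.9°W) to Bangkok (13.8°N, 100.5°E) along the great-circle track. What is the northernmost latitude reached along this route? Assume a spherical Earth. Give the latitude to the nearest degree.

The great circle lies in the plane with unit normal n̂ = (p₁ × p₂)/|p₁ × p₂|.
Here n̂_z ≈ -0.890; the vertex latitude is φ_max = arccos|n̂_z| ≈ 27.1°.
Check via Clairaut: cos φ_max = |cos φ₁| · sin C = cos(21.3°)·sin(72.9°) ≈ 0.890, again giving ≈ 27.1°.

≈ 27°N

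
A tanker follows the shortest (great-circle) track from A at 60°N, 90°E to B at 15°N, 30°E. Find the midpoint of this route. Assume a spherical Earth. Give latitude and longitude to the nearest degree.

The haversine formula gives a central angle δ ≈ 1.086 rad (62.2°) between the endpoints.
Interpolate at f = 1/2 with slerp weights a = sin((1−f)δ)/sin δ ≈ 0.584, b = sin(fδ)/sin δ ≈ 0.584.
p = a·p₁ + b·p₂ ≈ (0.489, 0.574, 0.657); φ = arcsin(p_z) ≈ 41.07°, λ = atan2(p_y, p_x) ≈ 49.60°.

≈ 41°N, 50°E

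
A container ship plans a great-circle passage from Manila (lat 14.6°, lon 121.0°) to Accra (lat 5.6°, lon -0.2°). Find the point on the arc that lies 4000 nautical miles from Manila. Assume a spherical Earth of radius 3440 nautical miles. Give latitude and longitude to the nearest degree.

Write both endpoints as unit vectors p₁, p₂ with components (cos φ cos λ, cos φ sin λ, sin φ).
The central angle between the endpoints is δ = arccos(p₁·p₂) ≈ 2.065 rad (118.3°). The total great-circle distance is δ·R ≈ 2.065 × 3440 ≈ 7104 nmi, so the target fraction is f = 4000/7104 ≈ 0.563.
Interpolate at f ≈ 0.563 with slerp weights a = sin((1−f)δ)/sin δ ≈ 0.891, b = sin(fδ)/sin δ ≈ 1.043.
p = a·p₁ + b·p₂ ≈ (0.593, 0.736, 0.326); φ = arcsin(p_z) ≈ 19.05°, λ = atan2(p_y, p_x) ≈ 51.11°.

≈ lat 19°, lon 51°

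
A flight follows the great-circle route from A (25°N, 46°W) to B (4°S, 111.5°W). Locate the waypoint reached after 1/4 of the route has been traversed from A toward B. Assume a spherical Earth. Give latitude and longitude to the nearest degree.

From cos δ = sin φ₁ sin φ₂ + cos φ₁ cos φ₂ cos Δλ, the central angle is δ ≈ 1.218 rad (69.8°).
Interpolate at f = 1/4 with slerp weights a = sin((1−f)δ)/sin δ ≈ 0.844, b = sin(fδ)/sin δ ≈ 0.320.
p = a·p₁ + b·p₂ ≈ (0.414, -0.847, 0.334); φ = arcsin(p_z) ≈ 19.53°, λ = atan2(p_y, p_x) ≈ -63.92°.

≈ (20°N, 64°W)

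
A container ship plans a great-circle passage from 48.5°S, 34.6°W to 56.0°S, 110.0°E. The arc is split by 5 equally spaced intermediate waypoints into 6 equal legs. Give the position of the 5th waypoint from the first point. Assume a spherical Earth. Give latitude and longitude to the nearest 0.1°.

≈ 66.4°S, 97.9°E

Convert each endpoint to a unit vector on the sphere (x = cos φ cos λ, y = cos φ sin λ, z = sin φ).
The central angle between the endpoints is δ = arccos(p₁·p₂) ≈ 1.246 rad (71.4°).
Interpolate at f = 5/6 with slerp weights a = sin((1−f)δ)/sin δ ≈ 0.218, b = sin(fδ)/sin δ ≈ 0.909.
p = a·p₁ + b·p₂ ≈ (-0.055, 0.396, -0.917); φ = arcsin(p_z) ≈ -66.44°, λ = atan2(p_y, p_x) ≈ 97.94°.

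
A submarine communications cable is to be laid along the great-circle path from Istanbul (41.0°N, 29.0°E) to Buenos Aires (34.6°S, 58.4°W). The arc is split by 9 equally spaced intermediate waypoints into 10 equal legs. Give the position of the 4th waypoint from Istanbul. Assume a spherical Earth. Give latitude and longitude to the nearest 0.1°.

Write both endpoints as unit vectors p₁, p₂ with components (cos φ cos λ, cos φ sin λ, sin φ).
The central angle between the endpoints is δ = arccos(p₁·p₂) ≈ 1.922 rad (110.1°).
Interpolate at f = 4/10 with slerp weights a = sin((1−f)δ)/sin δ ≈ 0.974, b = sin(fδ)/sin δ ≈ 0.741.
p = a·p₁ + b·p₂ ≈ (0.962, -0.163, 0.218); φ = arcsin(p_z) ≈ 12.60°, λ = atan2(p_y, p_x) ≈ -9.62°.

≈ 12.6°N, 9.6°W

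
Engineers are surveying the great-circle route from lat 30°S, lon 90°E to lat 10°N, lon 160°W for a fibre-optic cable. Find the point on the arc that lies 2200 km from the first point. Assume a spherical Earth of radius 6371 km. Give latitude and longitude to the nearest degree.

≈ lat 28°S, lon 113°E

The haversine formula gives a central angle δ ≈ 1.959 rad (112.2°) between the endpoints. The total great-circle distance is δ·R ≈ 1.959 × 6371 ≈ 12481 km, so the target fraction is f = 2200/12481 ≈ 0.176.
Interpolate at f ≈ 0.176 with slerp weights a = sin((1−f)δ)/sin δ ≈ 1.079, b = sin(fδ)/sin δ ≈ 0.366.
p = a·p₁ + b·p₂ ≈ (-0.338, 0.812, -0.476); φ = arcsin(p_z) ≈ -28.44°, λ = atan2(p_y, p_x) ≈ 112.64°.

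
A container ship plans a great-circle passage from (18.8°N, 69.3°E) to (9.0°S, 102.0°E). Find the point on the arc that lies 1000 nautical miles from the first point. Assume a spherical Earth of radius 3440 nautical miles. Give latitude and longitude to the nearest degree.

Write both endpoints as unit vectors p₁, p₂ with components (cos φ cos λ, cos φ sin λ, sin φ).
The central angle between the endpoints is δ = arccos(p₁·p₂) ≈ 0.743 rad (42.6°). The total great-circle distance is δ·R ≈ 0.743 × 3440 ≈ 2556 nmi, so the target fraction is f = 1000/2556 ≈ 0.391.
Interpolate at f ≈ 0.391 with slerp weights a = sin((1−f)δ)/sin δ ≈ 0.646, b = sin(fδ)/sin δ ≈ 0.424.
p = a·p₁ + b·p₂ ≈ (0.129, 0.981, 0.142); φ = arcsin(p_z) ≈ 8.16°, λ = atan2(p_y, p_x) ≈ 82.50°.

≈ (8°N, 83°E)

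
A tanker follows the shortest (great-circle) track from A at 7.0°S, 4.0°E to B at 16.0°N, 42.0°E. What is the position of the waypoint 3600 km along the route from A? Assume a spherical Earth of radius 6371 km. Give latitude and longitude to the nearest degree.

Convert each endpoint to a unit vector on the sphere (x = cos φ cos λ, y = cos φ sin λ, z = sin φ).
The central angle between the endpoints is δ = arccos(p₁·p₂) ≈ 0.770 rad (44.1°). The total great-circle distance is δ·R ≈ 0.770 × 6371 ≈ 4903 km, so the target fraction is f = 3600/4903 ≈ 0.734.
Interpolate at f ≈ 0.734 with slerp weights a = sin((1−f)δ)/sin δ ≈ 0.292, b = sin(fδ)/sin δ ≈ 0.770.
p = a·p₁ + b·p₂ ≈ (0.839, 0.515, 0.177); φ = arcsin(p_z) ≈ 10.17°, λ = atan2(p_y, p_x) ≈ 31.56°.

≈ 10°N, 32°E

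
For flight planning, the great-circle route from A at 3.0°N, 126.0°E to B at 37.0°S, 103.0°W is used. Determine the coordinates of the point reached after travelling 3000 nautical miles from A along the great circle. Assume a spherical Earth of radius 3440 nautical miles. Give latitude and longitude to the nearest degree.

Write both endpoints as unit vectors p₁, p₂ with components (cos φ cos λ, cos φ sin λ, sin φ).
The central angle between the endpoints is δ = arccos(p₁·p₂) ≈ 2.159 rad (123.7°). The total great-circle distance is δ·R ≈ 2.159 × 3440 ≈ 7426 nmi, so the target fraction is f = 3000/7426 ≈ 0.404.
Interpolate at f ≈ 0.404 with slerp weights a = sin((1−f)δ)/sin δ ≈ 1.154, b = sin(fδ)/sin δ ≈ 0.920.
p = a·p₁ + b·p₂ ≈ (-0.843, 0.216, -0.493); φ = arcsin(p_z) ≈ -29.57°, λ = atan2(p_y, p_x) ≈ 165.62°.

≈ 30°S, 166°E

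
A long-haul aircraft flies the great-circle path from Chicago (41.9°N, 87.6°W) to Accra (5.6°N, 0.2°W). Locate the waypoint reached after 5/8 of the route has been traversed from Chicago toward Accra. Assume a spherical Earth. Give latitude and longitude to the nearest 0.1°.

≈ 25.5°N, 25.9°W

Write both endpoints as unit vectors p₁, p₂ with components (cos φ cos λ, cos φ sin λ, sin φ).
The central angle between the endpoints is δ = arccos(p₁·p₂) ≈ 1.472 rad (84.3°).
Interpolate at f = 5/8 with slerp weights a = sin((1−f)δ)/sin δ ≈ 0.527, b = sin(fδ)/sin δ ≈ 0.799.
p = a·p₁ + b·p₂ ≈ (0.812, -0.395, 0.430); φ = arcsin(p_z) ≈ 25.46°, λ = atan2(p_y, p_x) ≈ -25.92°.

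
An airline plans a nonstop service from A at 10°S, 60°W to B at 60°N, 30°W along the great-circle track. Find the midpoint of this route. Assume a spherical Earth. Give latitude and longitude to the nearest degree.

From cos δ = sin φ₁ sin φ₂ + cos φ₁ cos φ₂ cos Δλ, the central angle is δ ≈ 1.291 rad (74.0°).
Interpolate at f = 1/2 with slerp weights a = sin((1−f)δ)/sin δ ≈ 0.626, b = sin(fδ)/sin δ ≈ 0.626.
p = a·p₁ + b·p₂ ≈ (0.579, -0.690, 0.433); φ = arcsin(p_z) ≈ 25.68°, λ = atan2(p_y, p_x) ≈ -50.00°.

≈ 26°N, 50°W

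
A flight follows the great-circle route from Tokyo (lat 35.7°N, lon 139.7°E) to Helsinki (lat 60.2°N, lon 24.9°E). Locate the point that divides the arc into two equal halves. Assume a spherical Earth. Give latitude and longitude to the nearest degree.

≈ lat 63°N, lon 103°E

The haversine formula gives a central angle δ ≈ 1.227 rad (70.3°) between the endpoints.
Interpolate at f = 1/2 with slerp weights a = sin((1−f)δ)/sin δ ≈ 0.612, b = sin(fδ)/sin δ ≈ 0.612.
p = a·p₁ + b·p₂ ≈ (-0.103, 0.449, 0.887); φ = arcsin(p_z) ≈ 62.56°, λ = atan2(p_y, p_x) ≈ 102.93°.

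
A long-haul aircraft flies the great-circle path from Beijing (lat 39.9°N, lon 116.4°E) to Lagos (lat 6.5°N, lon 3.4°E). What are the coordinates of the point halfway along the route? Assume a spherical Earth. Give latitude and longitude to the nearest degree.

Write both endpoints as unit vectors p₁, p₂ with components (cos φ cos λ, cos φ sin λ, sin φ).
The central angle between the endpoints is δ = arccos(p₁·p₂) ≈ 1.798 rad (103.0°).
Interpolate at f = 1/2 with slerp weights a = sin((1−f)δ)/sin δ ≈ 0.803, b = sin(fδ)/sin δ ≈ 0.803.
p = a·p₁ + b·p₂ ≈ (0.523, 0.599, 0.606); φ = arcsin(p_z) ≈ 37.32°, λ = atan2(p_y, p_x) ≈ 48.91°.

≈ lat 37°N, lon 49°E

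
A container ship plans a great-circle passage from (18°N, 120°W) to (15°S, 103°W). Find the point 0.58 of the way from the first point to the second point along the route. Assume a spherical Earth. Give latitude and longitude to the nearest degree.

The haversine formula gives a central angle δ ≈ 0.646 rad (37.0°) between the endpoints.
Interpolate at f = 0.58 with slerp weights a = sin((1−f)δ)/sin δ ≈ 0.445, b = sin(fδ)/sin δ ≈ 0.608.
p = a·p₁ + b·p₂ ≈ (-0.344, -0.939, -0.020); φ = arcsin(p_z) ≈ -1.13°, λ = atan2(p_y, p_x) ≈ -110.11°.

≈ (1°S, 110°W)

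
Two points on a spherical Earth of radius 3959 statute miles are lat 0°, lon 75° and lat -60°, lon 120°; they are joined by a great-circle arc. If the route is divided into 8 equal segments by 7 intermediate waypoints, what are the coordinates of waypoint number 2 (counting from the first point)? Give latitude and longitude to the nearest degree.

≈ lat -16°, lon 82°

From cos δ = sin φ₁ sin φ₂ + cos φ₁ cos φ₂ cos Δλ, the central angle is δ ≈ 1.209 rad (69.3°).
Interpolate at f = 2/8 with slerp weights a = sin((1−f)δ)/sin δ ≈ 0.842, b = sin(fδ)/sin δ ≈ 0.318.
p = a·p₁ + b·p₂ ≈ (0.138, 0.951, -0.276); φ = arcsin(p_z) ≈ -16.00°, λ = atan2(p_y, p_x) ≈ 81.72°.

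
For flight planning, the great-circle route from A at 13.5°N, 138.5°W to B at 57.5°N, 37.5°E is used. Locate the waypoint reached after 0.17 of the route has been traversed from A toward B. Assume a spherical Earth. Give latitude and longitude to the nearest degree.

≈ 32°N, 138°W

The haversine formula gives a central angle δ ≈ 1.901 rad (108.9°) between the endpoints.
Interpolate at f = 0.17 with slerp weights a = sin((1−f)δ)/sin δ ≈ 1.057, b = sin(fδ)/sin δ ≈ 0.336.
p = a·p₁ + b·p₂ ≈ (-0.627, -0.571, 0.530); φ = arcsin(p_z) ≈ 32.00°, λ = atan2(p_y, p_x) ≈ -137.65°.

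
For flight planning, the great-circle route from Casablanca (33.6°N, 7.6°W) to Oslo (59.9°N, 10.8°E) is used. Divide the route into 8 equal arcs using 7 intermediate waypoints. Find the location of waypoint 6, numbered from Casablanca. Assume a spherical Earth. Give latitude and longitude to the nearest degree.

Convert each endpoint to a unit vector on the sphere (x = cos φ cos λ, y = cos φ sin λ, z = sin φ).
The central angle between the endpoints is δ = arccos(p₁·p₂) ≈ 0.505 rad (28.9°).
Interpolate at f = 6/8 with slerp weights a = sin((1−f)δ)/sin δ ≈ 0.260, b = sin(fδ)/sin δ ≈ 0.764.
p = a·p₁ + b·p₂ ≈ (0.591, 0.043, 0.805); φ = arcsin(p_z) ≈ 53.63°, λ = atan2(p_y, p_x) ≈ 4.17°.

≈ 54°N, 4°E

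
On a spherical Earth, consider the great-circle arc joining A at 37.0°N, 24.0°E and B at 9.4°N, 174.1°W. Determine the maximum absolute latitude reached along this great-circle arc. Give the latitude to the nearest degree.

The great circle lies in the plane with unit normal n̂ = (p₁ × p₂)/|p₁ × p₂|.
Here n̂_z ≈ +0.322; the vertex latitude is φ_max = arccos|n̂_z| ≈ 71.2°.

≈ 71°N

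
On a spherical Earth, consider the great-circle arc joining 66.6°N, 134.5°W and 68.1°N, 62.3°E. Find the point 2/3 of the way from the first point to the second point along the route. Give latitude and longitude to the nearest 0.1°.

The haversine formula gives a central angle δ ≈ 0.782 rad (44.8°) between the endpoints.
Interpolate at f = 2/3 with slerp weights a = sin((1−f)δ)/sin δ ≈ 0.366, b = sin(fδ)/sin δ ≈ 0.707.
p = a·p₁ + b·p₂ ≈ (0.021, 0.130, 0.991); φ = arcsin(p_z) ≈ 82.45°, λ = atan2(p_y, p_x) ≈ 80.92°.

≈ 82.4°N, 80.9°E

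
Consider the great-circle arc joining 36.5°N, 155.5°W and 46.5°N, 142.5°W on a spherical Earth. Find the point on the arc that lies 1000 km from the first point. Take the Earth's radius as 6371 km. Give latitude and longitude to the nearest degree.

≈ 43°N, 148°W

The haversine formula gives a central angle δ ≈ 0.243 rad (13.9°) between the endpoints. The total great-circle distance is δ·R ≈ 0.243 × 6371 ≈ 1548 km, so the target fraction is f = 1000/1548 ≈ 0.646.
Interpolate at f ≈ 0.646 with slerp weights a = sin((1−f)δ)/sin δ ≈ 0.357, b = sin(fδ)/sin δ ≈ 0.650.
p = a·p₁ + b·p₂ ≈ (-0.616, -0.391, 0.684); φ = arcsin(p_z) ≈ 43.13°, λ = atan2(p_y, p_x) ≈ -147.58°.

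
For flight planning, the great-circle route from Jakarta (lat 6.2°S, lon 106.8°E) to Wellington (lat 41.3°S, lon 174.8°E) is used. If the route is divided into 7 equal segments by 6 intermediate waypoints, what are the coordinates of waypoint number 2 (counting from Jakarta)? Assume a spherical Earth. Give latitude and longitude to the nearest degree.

Write both endpoints as unit vectors p₁, p₂ with components (cos φ cos λ, cos φ sin λ, sin φ).
The central angle between the endpoints is δ = arccos(p₁·p₂) ≈ 1.212 rad (69.4°).
Interpolate at f = 2/7 with slerp weights a = sin((1−f)δ)/sin δ ≈ 0.813, b = sin(fδ)/sin δ ≈ 0.363.
p = a·p₁ + b·p₂ ≈ (-0.505, 0.799, -0.327); φ = arcsin(p_z) ≈ -19.09°, λ = atan2(p_y, p_x) ≈ 122.30°.

≈ lat 19°S, lon 122°E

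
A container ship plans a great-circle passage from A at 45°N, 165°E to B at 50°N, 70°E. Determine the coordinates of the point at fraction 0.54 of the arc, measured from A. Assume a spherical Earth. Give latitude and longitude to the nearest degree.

≈ 58°N, 116°E

From cos δ = sin φ₁ sin φ₂ + cos φ₁ cos φ₂ cos Δλ, the central angle is δ ≈ 1.045 rad (59.9°).
Interpolate at f = 0.54 with slerp weights a = sin((1−f)δ)/sin δ ≈ 0.535, b = sin(fδ)/sin δ ≈ 0.618.
p = a·p₁ + b·p₂ ≈ (-0.229, 0.471, 0.852); φ = arcsin(p_z) ≈ 58.39°, λ = atan2(p_y, p_x) ≈ 115.93°.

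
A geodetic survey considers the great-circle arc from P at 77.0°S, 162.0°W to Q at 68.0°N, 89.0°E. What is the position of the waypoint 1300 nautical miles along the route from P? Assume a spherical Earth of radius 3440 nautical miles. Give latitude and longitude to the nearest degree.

Convert each endpoint to a unit vector on the sphere (x = cos φ cos λ, y = cos φ sin λ, z = sin φ).
The central angle between the endpoints is δ = arccos(p₁·p₂) ≈ 2.768 rad (158.6°). The total great-circle distance is δ·R ≈ 2.768 × 3440 ≈ 9520 nmi, so the target fraction is f = 1300/9520 ≈ 0.137.
Interpolate at f ≈ 0.137 with slerp weights a = sin((1−f)δ)/sin δ ≈ 1.869, b = sin(fδ)/sin δ ≈ 1.010.
p = a·p₁ + b·p₂ ≈ (-0.393, 0.248, -0.885); φ = arcsin(p_z) ≈ -62.28°, λ = atan2(p_y, p_x) ≈ 147.74°.

≈ 62°S, 148°E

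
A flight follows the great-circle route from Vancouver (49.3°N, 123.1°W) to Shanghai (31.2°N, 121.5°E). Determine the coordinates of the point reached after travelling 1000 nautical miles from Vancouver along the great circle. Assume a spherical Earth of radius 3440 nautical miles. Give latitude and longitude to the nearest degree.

Write both endpoints as unit vectors p₁, p₂ with components (cos φ cos λ, cos φ sin λ, sin φ).
The central angle between the endpoints is δ = arccos(p₁·p₂) ≈ 1.417 rad (81.2°). The total great-circle distance is δ·R ≈ 1.417 × 3440 ≈ 4873 nmi, so the target fraction is f = 1000/4873 ≈ 0.205.
Interpolate at f ≈ 0.205 with slerp weights a = sin((1−f)δ)/sin δ ≈ 0.914, b = sin(fδ)/sin δ ≈ 0.290.
p = a·p₁ + b·p₂ ≈ (-0.455, -0.287, 0.843); φ = arcsin(p_z) ≈ 57.44°, λ = atan2(p_y, p_x) ≈ -147.71°.

≈ 57°N, 148°W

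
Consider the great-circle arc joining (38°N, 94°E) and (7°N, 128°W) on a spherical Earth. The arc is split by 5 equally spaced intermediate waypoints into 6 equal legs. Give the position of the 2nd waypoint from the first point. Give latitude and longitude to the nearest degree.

Convert each endpoint to a unit vector on the sphere (x = cos φ cos λ, y = cos φ sin λ, z = sin φ).
The central angle between the endpoints is δ = arccos(p₁·p₂) ≈ 2.102 rad (120.4°).
Interpolate at f = 2/6 with slerp weights a = sin((1−f)δ)/sin δ ≈ 1.143, b = sin(fδ)/sin δ ≈ 0.747.
p = a·p₁ + b·p₂ ≈ (-0.520, 0.314, 0.795); φ = arcsin(p_z) ≈ 52.63°, λ = atan2(p_y, p_x) ≈ 148.87°.

≈ (53°N, 149°E)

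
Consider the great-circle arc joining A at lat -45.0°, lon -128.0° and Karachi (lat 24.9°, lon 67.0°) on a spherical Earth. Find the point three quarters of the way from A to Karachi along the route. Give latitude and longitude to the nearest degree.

Write both endpoints as unit vectors p₁, p₂ with components (cos φ cos λ, cos φ sin λ, sin φ).
The central angle between the endpoints is δ = arccos(p₁·p₂) ≈ 2.732 rad (156.5°).
Interpolate at f = 3/4 with slerp weights a = sin((1−f)δ)/sin δ ≈ 1.584, b = sin(fδ)/sin δ ≈ 2.229.
p = a·p₁ + b·p₂ ≈ (0.100, 0.978, -0.182); φ = arcsin(p_z) ≈ -10.48°, λ = atan2(p_y, p_x) ≈ 84.15°.

≈ lat -10°, lon 84°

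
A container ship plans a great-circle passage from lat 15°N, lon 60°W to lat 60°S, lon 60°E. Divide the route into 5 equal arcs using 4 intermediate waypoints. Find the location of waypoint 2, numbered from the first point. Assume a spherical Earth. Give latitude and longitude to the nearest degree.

From cos δ = sin φ₁ sin φ₂ + cos φ₁ cos φ₂ cos Δλ, the central angle is δ ≈ 2.055 rad (117.8°).
Interpolate at f = 2/5 with slerp weights a = sin((1−f)δ)/sin δ ≈ 1.066, b = sin(fδ)/sin δ ≈ 0.828.
p = a·p₁ + b·p₂ ≈ (0.722, -0.533, -0.441); φ = arcsin(p_z) ≈ -26.16°, λ = atan2(p_y, p_x) ≈ -36.46°.

≈ lat 26°S, lon 36°W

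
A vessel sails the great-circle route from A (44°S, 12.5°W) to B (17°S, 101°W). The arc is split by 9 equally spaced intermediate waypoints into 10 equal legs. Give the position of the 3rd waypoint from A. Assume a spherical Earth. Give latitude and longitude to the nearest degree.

Convert each endpoint to a unit vector on the sphere (x = cos φ cos λ, y = cos φ sin λ, z = sin φ).
The central angle between the endpoints is δ = arccos(p₁·p₂) ≈ 1.348 rad (77.2°).
Interpolate at f = 3/10 with slerp weights a = sin((1−f)δ)/sin δ ≈ 0.830, b = sin(fδ)/sin δ ≈ 0.403.
p = a·p₁ + b·p₂ ≈ (0.509, -0.508, -0.695); φ = arcsin(p_z) ≈ -44.00°, λ = atan2(p_y, p_x) ≈ -44.92°.

≈ (44°S, 45°W)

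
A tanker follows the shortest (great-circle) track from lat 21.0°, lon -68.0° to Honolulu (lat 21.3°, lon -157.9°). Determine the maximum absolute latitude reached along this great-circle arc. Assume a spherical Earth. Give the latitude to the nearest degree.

The great circle lies in the plane with unit normal n̂ = (p₁ × p₂)/|p₁ × p₂|.
Here n̂_z ≈ -0.877; the vertex latitude is φ_max = arccos|n̂_z| ≈ 28.7°.

≈ 29°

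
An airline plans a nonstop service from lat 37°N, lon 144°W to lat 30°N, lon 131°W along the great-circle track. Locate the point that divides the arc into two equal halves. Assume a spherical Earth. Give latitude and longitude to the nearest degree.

Convert each endpoint to a unit vector on the sphere (x = cos φ cos λ, y = cos φ sin λ, z = sin φ).
The central angle between the endpoints is δ = arccos(p₁·p₂) ≈ 0.225 rad (12.9°).
Interpolate at f = 1/2 with slerp weights a = sin((1−f)δ)/sin δ ≈ 0.503, b = sin(fδ)/sin δ ≈ 0.503.
p = a·p₁ + b·p₂ ≈ (-0.611, -0.565, 0.554); φ = arcsin(p_z) ≈ 33.67°, λ = atan2(p_y, p_x) ≈ -137.24°.

≈ lat 34°N, lon 137°W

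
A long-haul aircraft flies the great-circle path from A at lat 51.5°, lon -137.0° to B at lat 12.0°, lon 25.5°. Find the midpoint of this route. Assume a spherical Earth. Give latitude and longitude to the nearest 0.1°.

≈ lat 66.7°, lon -0.5°

Write both endpoints as unit vectors p₁, p₂ with components (cos φ cos λ, cos φ sin λ, sin φ).
The central angle between the endpoints is δ = arccos(p₁·p₂) ≈ 2.002 rad (114.7°).
Interpolate at f = 1/2 with slerp weights a = sin((1−f)δ)/sin δ ≈ 0.927, b = sin(fδ)/sin δ ≈ 0.927.
p = a·p₁ + b·p₂ ≈ (0.396, -0.003, 0.918); φ = arcsin(p_z) ≈ 66.65°, λ = atan2(p_y, p_x) ≈ -0.46°.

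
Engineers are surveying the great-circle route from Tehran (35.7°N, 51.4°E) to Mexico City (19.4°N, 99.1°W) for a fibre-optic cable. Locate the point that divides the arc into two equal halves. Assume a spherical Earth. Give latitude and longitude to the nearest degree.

≈ 63°N, 40°W

Convert each endpoint to a unit vector on the sphere (x = cos φ cos λ, y = cos φ sin λ, z = sin φ).
The central angle between the endpoints is δ = arccos(p₁·p₂) ≈ 2.063 rad (118.2°).
Interpolate at f = 1/2 with slerp weights a = sin((1−f)δ)/sin δ ≈ 0.974, b = sin(fδ)/sin δ ≈ 0.974.
p = a·p₁ + b·p₂ ≈ (0.348, -0.289, 0.892); φ = arcsin(p_z) ≈ 63.10°, λ = atan2(p_y, p_x) ≈ -39.69°.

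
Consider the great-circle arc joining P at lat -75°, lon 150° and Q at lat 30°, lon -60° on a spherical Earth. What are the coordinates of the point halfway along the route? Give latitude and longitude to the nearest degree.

≈ lat -35°, lon -71°

Write both endpoints as unit vectors p₁, p₂ with components (cos φ cos λ, cos φ sin λ, sin φ).
The central angle between the endpoints is δ = arccos(p₁·p₂) ≈ 2.315 rad (132.6°).
Interpolate at f = 1/2 with slerp weights a = sin((1−f)δ)/sin δ ≈ 1.244, b = sin(fδ)/sin δ ≈ 1.244.
p = a·p₁ + b·p₂ ≈ (0.260, -0.772, -0.580); φ = arcsin(p_z) ≈ -35.43°, λ = atan2(p_y, p_x) ≈ -71.40°.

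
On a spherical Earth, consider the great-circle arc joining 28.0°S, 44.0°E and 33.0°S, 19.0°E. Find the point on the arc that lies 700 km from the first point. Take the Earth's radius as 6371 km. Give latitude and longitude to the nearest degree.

≈ 30°S, 37°E

The haversine formula gives a central angle δ ≈ 0.385 rad (22.1°) between the endpoints. The total great-circle distance is δ·R ≈ 0.385 × 6371 ≈ 2453 km, so the target fraction is f = 700/2453 ≈ 0.285.
Interpolate at f ≈ 0.285 with slerp weights a = sin((1−f)δ)/sin δ ≈ 0.723, b = sin(fδ)/sin δ ≈ 0.292.
p = a·p₁ + b·p₂ ≈ (0.691, 0.523, -0.499); φ = arcsin(p_z) ≈ -29.91°, λ = atan2(p_y, p_x) ≈ 37.14°.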